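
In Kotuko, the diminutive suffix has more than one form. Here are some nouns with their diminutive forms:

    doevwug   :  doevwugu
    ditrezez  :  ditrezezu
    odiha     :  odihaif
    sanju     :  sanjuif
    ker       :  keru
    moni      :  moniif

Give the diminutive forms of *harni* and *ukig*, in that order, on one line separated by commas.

harniif, ukigu

The pattern is consonant vs. vowel: -u when the stem ends in a consonant (*doevwug*, *ditrezez*, *ker*); -if when the stem ends in a vowel (*odiha*, *sanju*, *moni*).
*harni* — final sound /i/ (a vowel) → -if → *harniif*.
*ukig* — final sound /g/ (a consonant) → -u → *ukigu*.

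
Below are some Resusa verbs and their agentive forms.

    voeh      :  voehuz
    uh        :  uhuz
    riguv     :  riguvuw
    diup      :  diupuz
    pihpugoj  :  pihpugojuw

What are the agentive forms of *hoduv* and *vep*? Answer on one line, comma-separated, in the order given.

The alternation tracks the final consonant of the stem — -uz when the stem ends in a voiceless consonant (*voeh*, *uh*, *diup*); -uw when the stem ends in a voiced consonant (*riguv*, *pihpugoj*).
The final consonant of *hoduv* is /v/, which is voiced, so the suffix is -uw, giving *hoduvuw*.
*vep*: final consonant = /p/, voiceless → -uz → *vepuz*.

hoduvuw, vepuz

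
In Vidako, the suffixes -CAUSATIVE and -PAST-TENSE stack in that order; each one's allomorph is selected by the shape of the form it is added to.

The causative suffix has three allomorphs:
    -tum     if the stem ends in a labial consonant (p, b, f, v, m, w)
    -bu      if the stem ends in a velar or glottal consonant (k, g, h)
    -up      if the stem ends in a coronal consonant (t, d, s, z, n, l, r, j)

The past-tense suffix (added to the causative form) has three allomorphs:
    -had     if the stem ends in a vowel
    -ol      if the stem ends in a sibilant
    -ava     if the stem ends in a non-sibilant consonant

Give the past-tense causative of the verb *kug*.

*kug*: final consonant = /g/, velar/glottal → -bu → *kugbu*.
The causative form *kugbu*: final sound = /u/, a vowel → -had → *kugbuhad*.

kugbuhad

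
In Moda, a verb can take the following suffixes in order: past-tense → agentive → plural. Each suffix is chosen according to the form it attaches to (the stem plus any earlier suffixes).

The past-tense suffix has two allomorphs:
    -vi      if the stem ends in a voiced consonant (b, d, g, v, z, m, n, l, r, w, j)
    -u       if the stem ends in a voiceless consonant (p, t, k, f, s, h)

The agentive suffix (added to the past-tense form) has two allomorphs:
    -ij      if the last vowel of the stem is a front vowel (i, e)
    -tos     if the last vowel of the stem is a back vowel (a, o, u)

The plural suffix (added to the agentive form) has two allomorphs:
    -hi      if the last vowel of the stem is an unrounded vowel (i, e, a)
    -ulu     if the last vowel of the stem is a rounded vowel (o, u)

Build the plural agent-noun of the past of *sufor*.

The final consonant of *sufor* is /r/, which is voiced, so the past-tense suffix is -vi, giving *suforvi*.
The last vowel of the past-tense form *suforvi* is /i/, which is a front vowel, so the agentive suffix is -ij, giving *suforviij*.
The last vowel of the agentive form *suforviij* is /i/, which is an unrounded vowel, so the plural suffix is -hi, giving *suforviijhi*.

suforviijhi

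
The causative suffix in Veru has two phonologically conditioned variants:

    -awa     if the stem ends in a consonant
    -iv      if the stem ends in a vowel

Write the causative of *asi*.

asiiv

*asi*: final sound = /i/, a vowel → -iv → *asiiv*.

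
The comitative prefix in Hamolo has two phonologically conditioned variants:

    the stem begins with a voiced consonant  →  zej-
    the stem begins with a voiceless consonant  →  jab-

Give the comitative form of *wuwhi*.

*wuwhi* — first consonant /w/ (voiced) → zej- → *zejwuwhi*.

zejwuwhi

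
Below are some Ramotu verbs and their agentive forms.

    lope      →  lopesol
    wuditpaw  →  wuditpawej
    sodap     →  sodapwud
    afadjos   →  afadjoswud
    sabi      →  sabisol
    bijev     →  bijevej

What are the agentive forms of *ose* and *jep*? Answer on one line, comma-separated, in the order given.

The alternation tracks the final sound of the stem — -wud when the stem ends in a voiceless consonant (*sodap*, *afadjos*); -ej when the stem ends in a voiced consonant (*wuditpaw*, *bijev*); -sol when the stem ends in a vowel (*lope*, *sabi*).
*ose*: final sound = /e/, a vowel → -sol → *osesol*.
*jep*: final sound = /p/, a voiceless consonant → -wud → *jepwud*.

osesol, jepwud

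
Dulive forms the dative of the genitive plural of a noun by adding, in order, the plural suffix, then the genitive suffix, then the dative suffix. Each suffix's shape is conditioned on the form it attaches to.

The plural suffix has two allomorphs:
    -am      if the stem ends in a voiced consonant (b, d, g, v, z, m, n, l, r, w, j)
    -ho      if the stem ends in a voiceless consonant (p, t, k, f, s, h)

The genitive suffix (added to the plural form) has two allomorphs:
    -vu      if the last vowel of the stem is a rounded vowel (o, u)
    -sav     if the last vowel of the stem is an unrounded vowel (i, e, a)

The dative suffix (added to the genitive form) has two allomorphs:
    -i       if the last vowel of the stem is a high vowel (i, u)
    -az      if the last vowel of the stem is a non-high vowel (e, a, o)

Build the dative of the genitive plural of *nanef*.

nanefhovui

The final consonant of *nanef* is /f/, which is voiceless, so the plural suffix is -ho, giving *nanefho*.
Since the last vowel of the plural form *nanefho* is /o/ (a rounded vowel), it takes -vu, giving *nanefhovu*.
The genitive form *nanefhovu* — last vowel /u/ (a high vowel) → -i → *nanefhovui*.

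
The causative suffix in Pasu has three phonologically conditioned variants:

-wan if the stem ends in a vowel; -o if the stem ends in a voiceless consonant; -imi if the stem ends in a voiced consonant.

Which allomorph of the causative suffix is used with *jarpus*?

*jarpus*: final sound = /s/, a voiceless consonant → -o.

-o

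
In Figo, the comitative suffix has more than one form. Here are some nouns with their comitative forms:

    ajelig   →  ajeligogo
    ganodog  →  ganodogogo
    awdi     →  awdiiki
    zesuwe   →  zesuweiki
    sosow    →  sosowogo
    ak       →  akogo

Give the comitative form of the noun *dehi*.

The pattern is consonant vs. vowel: -ogo when the stem ends in a consonant (*ajelig*, *ganodog*, *sosow*, *ak*); -iki when the stem ends in a vowel (*awdi*, *zesuwe*).
*dehi* — final sound /i/ (a vowel) → -iki → *dehiiki*.

dehiiki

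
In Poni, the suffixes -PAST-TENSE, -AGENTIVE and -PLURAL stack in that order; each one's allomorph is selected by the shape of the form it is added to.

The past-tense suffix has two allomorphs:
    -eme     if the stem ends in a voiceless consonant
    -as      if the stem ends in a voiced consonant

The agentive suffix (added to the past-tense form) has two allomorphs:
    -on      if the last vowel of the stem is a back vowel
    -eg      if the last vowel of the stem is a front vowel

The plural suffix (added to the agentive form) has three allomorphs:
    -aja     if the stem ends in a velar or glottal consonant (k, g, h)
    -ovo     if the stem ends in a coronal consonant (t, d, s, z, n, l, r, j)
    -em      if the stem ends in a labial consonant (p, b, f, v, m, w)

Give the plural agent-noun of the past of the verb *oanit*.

*oanit*: final consonant = /t/, voiceless → -eme → *oaniteme*.
The past-tense form *oaniteme* — last vowel /e/ (a front vowel) → -eg → *oanitemeeg*.
The final consonant of the agentive form *oanitemeeg* is /g/, which is velar/glottal, so the plural suffix is -aja, giving *oanitemeegaja*.

oanitemeegaja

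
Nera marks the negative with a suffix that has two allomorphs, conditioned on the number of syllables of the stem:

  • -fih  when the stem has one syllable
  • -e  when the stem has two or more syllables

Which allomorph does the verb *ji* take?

*ji* has one syllable, so the suffix is -fih.

-fih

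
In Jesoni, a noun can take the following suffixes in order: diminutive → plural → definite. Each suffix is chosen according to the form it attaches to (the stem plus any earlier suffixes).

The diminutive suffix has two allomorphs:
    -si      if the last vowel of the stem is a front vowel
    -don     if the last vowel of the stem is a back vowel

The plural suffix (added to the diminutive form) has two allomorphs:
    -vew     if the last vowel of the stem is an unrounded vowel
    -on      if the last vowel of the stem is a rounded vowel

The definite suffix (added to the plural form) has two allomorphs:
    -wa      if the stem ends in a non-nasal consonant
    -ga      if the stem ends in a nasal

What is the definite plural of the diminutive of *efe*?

efesivewwa

Since the last vowel of *efe* is /e/ (a front vowel), it takes -si, giving *efesi*.
The last vowel of the diminutive form *efesi* is /i/, which is an unrounded vowel, so the plural suffix is -vew, giving *efesivew*.
Since the final consonant of the plural form *efesivew* is /w/ (non-nasal), it takes -wa, giving *efesivewwa*.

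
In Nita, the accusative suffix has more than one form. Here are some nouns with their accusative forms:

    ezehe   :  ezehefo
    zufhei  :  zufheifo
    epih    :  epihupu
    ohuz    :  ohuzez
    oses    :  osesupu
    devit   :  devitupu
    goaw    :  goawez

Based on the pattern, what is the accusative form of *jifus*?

The alternation tracks the final sound of the stem — -upu when the stem ends in a voiceless consonant (*epih*, *oses*, *devit*); -ez when the stem ends in a voiced consonant (*ohuz*, *goaw*); -fo when the stem ends in a vowel (*ezehe*, *zufhei*).
*jifus*: final sound = /s/, a voiceless consonant → -upu → *jifusupu*.

jifusupu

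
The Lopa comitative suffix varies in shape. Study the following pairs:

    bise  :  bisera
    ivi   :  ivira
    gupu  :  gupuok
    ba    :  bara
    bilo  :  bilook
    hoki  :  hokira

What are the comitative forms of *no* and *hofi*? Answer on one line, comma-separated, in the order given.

The alternation tracks the last vowel of the stem — -ok when the last vowel of the stem is a rounded vowel (*gupu*, *bilo*); -ra when the last vowel of the stem is an unrounded vowel (*bise*, *ivi*, *ba*, *hoki*).
*no* — last vowel /o/ (a rounded vowel) → -ok → *nook*.
*hofi* — last vowel /i/ (an unrounded vowel) → -ra → *hofira*.

nook, hofira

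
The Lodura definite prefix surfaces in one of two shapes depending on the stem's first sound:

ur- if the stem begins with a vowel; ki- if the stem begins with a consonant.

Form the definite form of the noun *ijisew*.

urijisew

Since the first sound of *ijisew* is /i/ (a vowel), it takes ur-, giving *urijisew*.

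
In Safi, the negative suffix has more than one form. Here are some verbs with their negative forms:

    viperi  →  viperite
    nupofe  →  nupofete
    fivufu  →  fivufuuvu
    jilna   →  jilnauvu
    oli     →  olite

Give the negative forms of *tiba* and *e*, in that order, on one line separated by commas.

tibauvu, ete

The pattern is front/back vowel harmony: -te when the last vowel of the stem is a front vowel (*viperi*, *nupofe*, *oli*); -uvu when the last vowel of the stem is a back vowel (*fivufu*, *jilna*).
*tiba* — last vowel /a/ (a back vowel) → -uvu → *tibauvu*.
The last vowel of *e* is /e/, which is a front vowel, so the suffix is -te, giving *ete*.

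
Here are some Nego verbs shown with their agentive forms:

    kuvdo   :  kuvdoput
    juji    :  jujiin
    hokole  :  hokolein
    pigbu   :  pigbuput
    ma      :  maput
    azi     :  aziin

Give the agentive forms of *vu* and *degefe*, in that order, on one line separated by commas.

vuput, degefein

The suffix is conditioned by the last vowel: -in when the last vowel of the stem is a front vowel (*juji*, *hokole*, *azi*); -put when the last vowel of the stem is a back vowel (*kuvdo*, *pigbu*, *ma*).
*vu*: last vowel = /u/, a back vowel → -put → *vuput*.
Since the last vowel of *degefe* is /e/ (a front vowel), it takes -in, giving *degefein*.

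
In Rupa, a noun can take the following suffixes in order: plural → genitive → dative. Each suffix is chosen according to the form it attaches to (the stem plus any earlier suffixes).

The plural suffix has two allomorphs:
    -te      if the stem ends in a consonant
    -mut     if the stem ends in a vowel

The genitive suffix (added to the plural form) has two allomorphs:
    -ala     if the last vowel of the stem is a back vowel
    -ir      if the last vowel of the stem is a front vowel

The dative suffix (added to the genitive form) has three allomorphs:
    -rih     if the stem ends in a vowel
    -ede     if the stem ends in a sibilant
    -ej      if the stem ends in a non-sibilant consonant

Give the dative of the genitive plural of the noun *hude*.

The final sound of *hude* is /e/, which is a vowel, so the plural suffix is -mut, giving *hudemut*.
The plural form *hudemut*: last vowel = /u/, a back vowel → -ala → *hudemutala*.
The genitive form *hudemutala* — final sound /a/ (a vowel) → -rih → *hudemutalarih*.

hudemutalarih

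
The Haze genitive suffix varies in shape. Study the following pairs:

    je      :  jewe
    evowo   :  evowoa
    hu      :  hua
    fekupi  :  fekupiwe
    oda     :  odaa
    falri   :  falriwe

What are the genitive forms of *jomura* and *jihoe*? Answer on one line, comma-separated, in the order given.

jomuraa, jihoewe

Looking at the last vowel of each stem: -we when the last vowel of the stem is a front vowel (*je*, *fekupi*, *falri*); -a when the last vowel of the stem is a back vowel (*evowo*, *hu*, *oda*).
The last vowel of *jomura* is /a/, which is a back vowel, so the suffix is -a, giving *jomuraa*.
*jihoe* — last vowel /e/ (a front vowel) → -we → *jihoewe*.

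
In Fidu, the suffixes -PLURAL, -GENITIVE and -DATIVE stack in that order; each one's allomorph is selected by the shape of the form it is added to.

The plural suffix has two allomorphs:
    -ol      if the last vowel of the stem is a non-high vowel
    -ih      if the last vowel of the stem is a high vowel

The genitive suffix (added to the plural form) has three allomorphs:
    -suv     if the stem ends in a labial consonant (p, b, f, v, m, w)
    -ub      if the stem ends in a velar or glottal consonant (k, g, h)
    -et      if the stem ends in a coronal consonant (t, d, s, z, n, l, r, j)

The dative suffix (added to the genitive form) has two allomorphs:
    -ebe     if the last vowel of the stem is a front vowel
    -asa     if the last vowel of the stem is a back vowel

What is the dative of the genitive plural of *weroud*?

The last vowel of *weroud* is /u/, which is a high vowel, so the plural suffix is -ih, giving *weroudih*.
The plural form *weroudih* — final consonant /h/ (velar/glottal) → -ub → *weroudihub*.
The genitive form *weroudihub*: last vowel = /u/, a back vowel → -asa → *weroudihubasa*.

weroudihubasa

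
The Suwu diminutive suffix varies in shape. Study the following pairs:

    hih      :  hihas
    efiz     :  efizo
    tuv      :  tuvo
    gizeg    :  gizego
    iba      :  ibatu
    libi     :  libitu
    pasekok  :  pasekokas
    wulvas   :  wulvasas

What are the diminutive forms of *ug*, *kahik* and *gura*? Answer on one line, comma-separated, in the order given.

ugo, kahikas, guratu

The suffix is conditioned by the final sound: -as when the stem ends in a voiceless consonant (*hih*, *pasekok*, *wulvas*); -o when the stem ends in a voiced consonant (*efiz*, *tuv*, *gizeg*); -tu when the stem ends in a vowel (*iba*, *libi*).
The final sound of *ug* is /g/, which is a voiced consonant, so the suffix is -o, giving *ugo*.
*kahik* — final sound /k/ (a voiceless consonant) → -as → *kahikas*.
*gura*: final sound = /a/, a vowel → -tu → *guratu*.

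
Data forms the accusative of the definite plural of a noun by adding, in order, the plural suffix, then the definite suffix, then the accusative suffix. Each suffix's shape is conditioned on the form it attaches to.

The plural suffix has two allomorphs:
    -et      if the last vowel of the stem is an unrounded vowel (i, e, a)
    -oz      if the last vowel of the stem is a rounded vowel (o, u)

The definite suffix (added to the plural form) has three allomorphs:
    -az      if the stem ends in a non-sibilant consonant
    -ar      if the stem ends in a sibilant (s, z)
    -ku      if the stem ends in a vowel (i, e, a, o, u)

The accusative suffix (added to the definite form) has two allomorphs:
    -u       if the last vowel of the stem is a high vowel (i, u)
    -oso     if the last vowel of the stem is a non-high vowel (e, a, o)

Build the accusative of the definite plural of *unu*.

The last vowel of *unu* is /u/, which is a rounded vowel, so the plural suffix is -oz, giving *unuoz*.
The plural form *unuoz* — final sound /z/ (a sibilant) → -ar → *unuozar*.
The definite form *unuozar* — last vowel /a/ (a non-high vowel) → -oso → *unuozaroso*.

unuozaroso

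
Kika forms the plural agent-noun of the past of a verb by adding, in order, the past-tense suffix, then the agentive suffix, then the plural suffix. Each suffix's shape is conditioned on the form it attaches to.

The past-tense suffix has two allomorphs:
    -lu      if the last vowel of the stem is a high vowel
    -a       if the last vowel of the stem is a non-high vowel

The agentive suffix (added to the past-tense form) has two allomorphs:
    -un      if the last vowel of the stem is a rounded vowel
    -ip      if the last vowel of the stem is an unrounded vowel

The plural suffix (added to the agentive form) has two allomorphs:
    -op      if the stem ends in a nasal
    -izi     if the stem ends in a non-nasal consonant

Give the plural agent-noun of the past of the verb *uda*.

udaaipizi

*uda* — last vowel /a/ (a non-high vowel) → -a → *udaa*.
Since the last vowel of the past-tense form *udaa* is /a/ (an unrounded vowel), it takes -ip, giving *udaaip*.
The agentive form *udaaip* — final consonant /p/ (non-nasal) → -izi → *udaaipizi*.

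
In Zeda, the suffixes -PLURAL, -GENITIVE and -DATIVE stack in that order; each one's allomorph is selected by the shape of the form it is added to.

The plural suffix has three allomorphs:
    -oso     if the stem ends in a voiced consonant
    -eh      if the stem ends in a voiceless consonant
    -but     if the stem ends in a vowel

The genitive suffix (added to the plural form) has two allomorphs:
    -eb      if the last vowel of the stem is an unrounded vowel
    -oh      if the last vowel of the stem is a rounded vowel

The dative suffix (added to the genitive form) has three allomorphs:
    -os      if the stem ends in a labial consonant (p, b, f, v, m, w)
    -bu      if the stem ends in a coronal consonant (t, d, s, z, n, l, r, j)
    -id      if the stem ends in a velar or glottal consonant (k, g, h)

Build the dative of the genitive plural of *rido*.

ridobutohid

Since the final sound of *rido* is /o/ (a vowel), it takes -but, giving *ridobut*.
The plural form *ridobut* — last vowel /u/ (a rounded vowel) → -oh → *ridobutoh*.
The genitive form *ridobutoh*: final consonant = /h/, velar/glottal → -id → *ridobutohid*.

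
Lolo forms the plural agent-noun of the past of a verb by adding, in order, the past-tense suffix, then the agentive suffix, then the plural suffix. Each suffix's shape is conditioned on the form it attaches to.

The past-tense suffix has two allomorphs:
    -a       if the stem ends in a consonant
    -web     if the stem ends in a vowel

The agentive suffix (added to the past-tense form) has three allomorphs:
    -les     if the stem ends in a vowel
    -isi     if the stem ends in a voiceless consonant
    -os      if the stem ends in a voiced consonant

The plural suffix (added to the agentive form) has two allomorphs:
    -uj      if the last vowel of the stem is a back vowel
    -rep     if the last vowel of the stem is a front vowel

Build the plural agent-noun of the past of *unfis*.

unfisalesrep

*unfis*: final sound = /s/, a consonant → -a → *unfisa*.
The past-tense form *unfisa*: final sound = /a/, a vowel → -les → *unfisales*.
The agentive form *unfisales*: last vowel = /e/, a front vowel → -rep → *unfisalesrep*.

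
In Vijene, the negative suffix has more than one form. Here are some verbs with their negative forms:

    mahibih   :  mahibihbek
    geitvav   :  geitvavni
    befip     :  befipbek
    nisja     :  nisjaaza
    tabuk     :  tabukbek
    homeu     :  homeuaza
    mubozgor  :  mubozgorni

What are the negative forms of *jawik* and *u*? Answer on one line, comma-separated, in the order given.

The alternation tracks the final sound of the stem — -bek when the stem ends in a voiceless consonant (*mahibih*, *befip*, *tabuk*); -ni when the stem ends in a voiced consonant (*geitvav*, *mubozgor*); -aza when the stem ends in a vowel (*nisja*, *homeu*).
Since the final sound of *jawik* is /k/ (a voiceless consonant), it takes -bek, giving *jawikbek*.
Since the final sound of *u* is /u/ (a vowel), it takes -aza, giving *uaza*.

jawikbek, uaza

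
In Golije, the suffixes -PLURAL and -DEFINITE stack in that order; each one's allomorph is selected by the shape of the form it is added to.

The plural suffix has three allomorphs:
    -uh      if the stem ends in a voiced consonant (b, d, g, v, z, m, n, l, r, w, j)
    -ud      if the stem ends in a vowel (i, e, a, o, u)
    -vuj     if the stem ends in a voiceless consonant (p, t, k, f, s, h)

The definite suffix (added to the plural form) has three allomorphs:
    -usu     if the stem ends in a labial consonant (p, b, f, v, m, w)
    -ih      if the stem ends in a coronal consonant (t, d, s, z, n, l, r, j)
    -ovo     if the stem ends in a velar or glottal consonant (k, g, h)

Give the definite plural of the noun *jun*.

junuhovo

*jun*: final sound = /n/, a voiced consonant → -uh → *junuh*.
The plural form *junuh* — final consonant /h/ (velar/glottal) → -ovo → *junuhovo*.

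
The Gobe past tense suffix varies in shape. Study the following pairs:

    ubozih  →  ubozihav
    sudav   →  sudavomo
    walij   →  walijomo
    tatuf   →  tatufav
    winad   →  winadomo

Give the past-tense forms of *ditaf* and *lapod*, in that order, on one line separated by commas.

ditafav, lapodomo

The pattern is voicing of the final consonant: -av when the stem ends in a voiceless consonant (*ubozih*, *tatuf*); -omo when the stem ends in a voiced consonant (*sudav*, *walij*, *winad*).
The final consonant of *ditaf* is /f/, which is voiceless, so the suffix is -av, giving *ditafav*.
*lapod*: final consonant = /d/, voiced → -omo → *lapodomo*.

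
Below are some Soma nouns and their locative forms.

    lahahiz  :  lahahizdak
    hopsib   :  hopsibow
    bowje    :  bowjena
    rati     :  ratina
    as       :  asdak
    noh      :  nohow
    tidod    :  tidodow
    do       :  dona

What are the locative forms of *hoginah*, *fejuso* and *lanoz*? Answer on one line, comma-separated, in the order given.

hoginahow, fejusona, lanozdak

The alternation tracks the final sound of the stem — -dak when the stem ends in a sibilant (*lahahiz*, *as*); -ow when the stem ends in a non-sibilant consonant (*hopsib*, *noh*, *tidod*); -na when the stem ends in a vowel (*bowje*, *rati*, *do*).
*hoginah*: final sound = /h/, a non-sibilant consonant → -ow → *hoginahow*.
*fejuso* — final sound /o/ (a vowel) → -na → *fejusona*.
*lanoz*: final sound = /z/, a sibilant → -dak → *lanozdak*.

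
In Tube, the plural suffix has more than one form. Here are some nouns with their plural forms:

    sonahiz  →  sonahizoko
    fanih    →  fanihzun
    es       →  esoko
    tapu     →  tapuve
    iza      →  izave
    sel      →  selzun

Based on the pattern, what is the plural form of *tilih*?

tilihzun

The pattern is sibilance of the final sound: -oko when the stem ends in a sibilant (*sonahiz*, *es*); -zun when the stem ends in a non-sibilant consonant (*fanih*, *sel*); -ve when the stem ends in a vowel (*tapu*, *iza*).
*tilih*: final sound = /h/, a non-sibilant consonant → -zun → *tilihzun*.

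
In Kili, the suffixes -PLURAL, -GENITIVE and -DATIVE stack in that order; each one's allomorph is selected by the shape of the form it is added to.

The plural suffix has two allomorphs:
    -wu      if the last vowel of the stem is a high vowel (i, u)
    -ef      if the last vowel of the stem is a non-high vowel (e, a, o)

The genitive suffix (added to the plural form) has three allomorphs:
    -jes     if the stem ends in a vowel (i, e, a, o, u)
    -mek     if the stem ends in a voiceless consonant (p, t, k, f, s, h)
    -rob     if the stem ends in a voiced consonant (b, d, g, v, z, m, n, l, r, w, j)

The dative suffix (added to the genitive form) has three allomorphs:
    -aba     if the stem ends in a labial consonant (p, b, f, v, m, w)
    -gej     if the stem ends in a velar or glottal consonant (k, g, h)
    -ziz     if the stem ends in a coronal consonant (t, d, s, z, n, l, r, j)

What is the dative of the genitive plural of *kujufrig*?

kujufrigwujesziz

Since the last vowel of *kujufrig* is /i/ (a high vowel), it takes -wu, giving *kujufrigwu*.
The plural form *kujufrigwu*: final sound = /u/, a vowel → -jes → *kujufrigwujes*.
The final consonant of the genitive form *kujufrigwujes* is /s/, which is coronal, so the dative suffix is -ziz, giving *kujufrigwujesziz*.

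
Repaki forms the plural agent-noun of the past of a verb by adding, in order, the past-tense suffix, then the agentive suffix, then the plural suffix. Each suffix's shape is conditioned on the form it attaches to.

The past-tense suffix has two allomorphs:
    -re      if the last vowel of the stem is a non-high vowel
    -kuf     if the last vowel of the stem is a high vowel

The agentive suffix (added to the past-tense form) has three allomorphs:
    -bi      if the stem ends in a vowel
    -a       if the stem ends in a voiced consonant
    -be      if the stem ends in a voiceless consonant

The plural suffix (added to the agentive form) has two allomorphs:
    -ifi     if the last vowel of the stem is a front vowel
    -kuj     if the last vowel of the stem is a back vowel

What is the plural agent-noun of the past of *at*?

The last vowel of *at* is /a/, which is a non-high vowel, so the past-tense suffix is -re, giving *atre*.
The past-tense form *atre*: final sound = /e/, a vowel → -bi → *atrebi*.
The agentive form *atrebi* — last vowel /i/ (a front vowel) → -ifi → *atrebiifi*.

atrebiifi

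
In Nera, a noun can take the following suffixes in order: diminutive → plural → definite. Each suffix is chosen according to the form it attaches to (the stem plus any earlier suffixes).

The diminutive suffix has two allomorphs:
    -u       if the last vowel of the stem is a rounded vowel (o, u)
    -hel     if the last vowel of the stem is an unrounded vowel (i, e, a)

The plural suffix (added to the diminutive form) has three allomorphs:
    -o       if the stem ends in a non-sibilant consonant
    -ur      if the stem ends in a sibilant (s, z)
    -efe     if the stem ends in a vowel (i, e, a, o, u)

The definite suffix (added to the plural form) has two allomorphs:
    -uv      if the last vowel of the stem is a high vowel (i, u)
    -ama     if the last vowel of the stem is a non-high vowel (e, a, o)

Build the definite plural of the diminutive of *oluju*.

The last vowel of *oluju* is /u/, which is a rounded vowel, so the diminutive suffix is -u, giving *olujuu*.
Since the final sound of the diminutive form *olujuu* is /u/ (a vowel), it takes -efe, giving *olujuuefe*.
The plural form *olujuuefe* — last vowel /e/ (a non-high vowel) → -ama → *olujuuefeama*.

olujuuefeama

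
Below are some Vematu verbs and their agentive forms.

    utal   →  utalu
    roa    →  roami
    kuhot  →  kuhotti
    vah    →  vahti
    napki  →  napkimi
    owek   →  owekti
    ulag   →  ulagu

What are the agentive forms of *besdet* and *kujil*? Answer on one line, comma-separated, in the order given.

The suffix is conditioned by the final sound: -ti when the stem ends in a voiceless consonant (*kuhot*, *vah*, *owek*); -u when the stem ends in a voiced consonant (*utal*, *ulag*); -mi when the stem ends in a vowel (*roa*, *napki*).
*besdet* — final sound /t/ (a voiceless consonant) → -ti → *besdetti*.
*kujil* — final sound /l/ (a voiced consonant) → -u → *kujilu*.

besdetti, kujilu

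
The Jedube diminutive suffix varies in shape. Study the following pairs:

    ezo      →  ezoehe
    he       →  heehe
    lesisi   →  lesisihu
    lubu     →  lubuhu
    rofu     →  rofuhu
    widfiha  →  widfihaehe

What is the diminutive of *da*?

The pattern is height harmony: -hu when the last vowel of the stem is a high vowel (*lesisi*, *lubu*, *rofu*); -ehe when the last vowel of the stem is a non-high vowel (*ezo*, *he*, *widfiha*).
*da*: last vowel = /a/, a non-high vowel → -ehe → *daehe*.

daehe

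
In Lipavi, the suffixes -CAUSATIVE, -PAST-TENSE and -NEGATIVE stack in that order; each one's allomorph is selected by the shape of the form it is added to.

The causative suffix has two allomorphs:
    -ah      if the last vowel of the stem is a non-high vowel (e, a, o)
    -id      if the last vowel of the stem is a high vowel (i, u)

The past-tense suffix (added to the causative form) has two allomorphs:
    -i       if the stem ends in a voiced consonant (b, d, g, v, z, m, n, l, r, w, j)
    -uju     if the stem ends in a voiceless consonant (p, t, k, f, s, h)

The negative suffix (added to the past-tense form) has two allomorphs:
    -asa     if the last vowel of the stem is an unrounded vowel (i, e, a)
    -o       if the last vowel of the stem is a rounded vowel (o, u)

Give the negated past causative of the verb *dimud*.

The last vowel of *dimud* is /u/, which is a high vowel, so the causative suffix is -id, giving *dimudid*.
The final consonant of the causative form *dimudid* is /d/, which is voiced, so the past-tense suffix is -i, giving *dimudidi*.
The last vowel of the past-tense form *dimudidi* is /i/, which is an unrounded vowel, so the negative suffix is -asa, giving *dimudidiasa*.

dimudidiasa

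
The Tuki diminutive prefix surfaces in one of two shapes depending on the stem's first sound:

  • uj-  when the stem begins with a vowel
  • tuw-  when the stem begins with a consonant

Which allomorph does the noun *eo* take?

*eo*: first sound = /e/, a vowel → uj-.

uj-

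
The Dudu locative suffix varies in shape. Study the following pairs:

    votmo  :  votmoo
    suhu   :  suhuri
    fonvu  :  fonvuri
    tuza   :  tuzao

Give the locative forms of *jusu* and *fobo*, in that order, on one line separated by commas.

jusuri, foboo

The suffix is conditioned by the last vowel: -ri when the last vowel of the stem is a high vowel (*suhu*, *fonvu*); -o when the last vowel of the stem is a non-high vowel (*votmo*, *tuza*).
The last vowel of *jusu* is /u/, which is a high vowel, so the suffix is -ri, giving *jusuri*.
*fobo* — last vowel /o/ (a non-high vowel) → -o → *foboo*.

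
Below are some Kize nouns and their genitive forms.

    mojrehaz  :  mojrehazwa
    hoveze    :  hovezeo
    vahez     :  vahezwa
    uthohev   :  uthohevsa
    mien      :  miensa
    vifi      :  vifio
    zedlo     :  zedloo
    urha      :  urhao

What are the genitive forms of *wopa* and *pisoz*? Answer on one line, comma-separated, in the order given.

wopao, pisozwa

The alternation tracks the final sound of the stem — -wa when the stem ends in a sibilant (*mojrehaz*, *vahez*); -sa when the stem ends in a non-sibilant consonant (*uthohev*, *mien*); -o when the stem ends in a vowel (*hoveze*, *vifi*, *zedlo*, *urha*).
*wopa* — final sound /a/ (a vowel) → -o → *wopao*.
The final sound of *pisoz* is /z/, which is a sibilant, so the suffix is -wa, giving *pisozwa*.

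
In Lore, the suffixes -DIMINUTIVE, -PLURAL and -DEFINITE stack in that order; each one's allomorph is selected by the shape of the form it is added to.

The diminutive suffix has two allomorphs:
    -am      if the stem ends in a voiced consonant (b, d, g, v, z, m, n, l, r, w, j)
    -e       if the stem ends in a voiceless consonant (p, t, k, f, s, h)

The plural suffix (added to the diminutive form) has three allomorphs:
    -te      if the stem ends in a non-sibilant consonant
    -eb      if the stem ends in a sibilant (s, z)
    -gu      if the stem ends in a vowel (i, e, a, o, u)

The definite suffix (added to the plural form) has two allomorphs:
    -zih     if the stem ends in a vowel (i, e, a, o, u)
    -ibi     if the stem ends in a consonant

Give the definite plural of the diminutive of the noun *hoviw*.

hoviwamtezih

*hoviw*: final consonant = /w/, voiced → -am → *hoviwam*.
The diminutive form *hoviwam*: final sound = /m/, a non-sibilant consonant → -te → *hoviwamte*.
The plural form *hoviwamte*: final sound = /e/, a vowel → -zih → *hoviwamtezih*.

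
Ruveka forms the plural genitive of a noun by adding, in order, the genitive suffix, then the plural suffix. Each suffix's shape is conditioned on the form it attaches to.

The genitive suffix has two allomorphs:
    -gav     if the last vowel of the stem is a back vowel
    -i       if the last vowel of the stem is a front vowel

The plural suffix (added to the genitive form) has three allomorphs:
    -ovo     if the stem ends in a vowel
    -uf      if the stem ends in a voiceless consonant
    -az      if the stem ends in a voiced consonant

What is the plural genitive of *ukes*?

The last vowel of *ukes* is /e/, which is a front vowel, so the genitive suffix is -i, giving *ukesi*.
The genitive form *ukesi* — final sound /i/ (a vowel) → -ovo → *ukesiovo*.

ukesiovo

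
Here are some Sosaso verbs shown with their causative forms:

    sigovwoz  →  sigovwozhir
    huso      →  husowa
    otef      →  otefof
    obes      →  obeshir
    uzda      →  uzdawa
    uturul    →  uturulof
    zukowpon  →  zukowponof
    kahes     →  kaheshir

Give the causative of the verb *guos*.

guoshir

The alternation tracks the final sound of the stem — -hir when the stem ends in a sibilant (*sigovwoz*, *obes*, *kahes*); -of when the stem ends in a non-sibilant consonant (*otef*, *uturul*, *zukowpon*); -wa when the stem ends in a vowel (*huso*, *uzda*).
*guos*: final sound = /s/, a sibilant → -hir → *guoshir*.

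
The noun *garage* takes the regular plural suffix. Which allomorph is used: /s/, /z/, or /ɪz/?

/ɪz/

The stem *garage* ends in a sibilant (/s, z, ʃ, ʒ, tʃ, dʒ/).
The plural suffix surfaces as /ɪz/ after sibilants, /s/ after other voiceless consonants, and /z/ after other voiced sounds.
So the plural -s on *garage* is pronounced /ɪz/.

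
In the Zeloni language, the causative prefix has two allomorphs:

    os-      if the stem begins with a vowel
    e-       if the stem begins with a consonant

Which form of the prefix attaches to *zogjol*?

e-

The first sound of *zogjol* is /z/, which is a consonant, so the prefix is e-.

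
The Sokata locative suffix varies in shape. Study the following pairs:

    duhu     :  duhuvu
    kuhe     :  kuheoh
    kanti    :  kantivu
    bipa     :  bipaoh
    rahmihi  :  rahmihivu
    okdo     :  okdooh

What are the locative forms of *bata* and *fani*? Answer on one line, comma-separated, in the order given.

The alternation tracks the last vowel of the stem — -vu when the last vowel of the stem is a high vowel (*duhu*, *kanti*, *rahmihi*); -oh when the last vowel of the stem is a non-high vowel (*kuhe*, *bipa*, *okdo*).
Since the last vowel of *bata* is /a/ (a non-high vowel), it takes -oh, giving *bataoh*.
Since the last vowel of *fani* is /i/ (a high vowel), it takes -vu, giving *fanivu*.

bataoh, fanivu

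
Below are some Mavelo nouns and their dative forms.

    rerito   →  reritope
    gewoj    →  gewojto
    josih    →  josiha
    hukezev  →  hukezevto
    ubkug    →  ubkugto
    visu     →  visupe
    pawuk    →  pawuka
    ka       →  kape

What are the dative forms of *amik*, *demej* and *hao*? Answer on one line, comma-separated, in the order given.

The suffix is conditioned by the final sound: -a when the stem ends in a voiceless consonant (*josih*, *pawuk*); -to when the stem ends in a voiced consonant (*gewoj*, *hukezev*, *ubkug*); -pe when the stem ends in a vowel (*rerito*, *visu*, *ka*).
*amik*: final sound = /k/, a voiceless consonant → -a → *amika*.
*demej*: final sound = /j/, a voiced consonant → -to → *demejto*.
*hao* — final sound /o/ (a vowel) → -pe → *haope*.

amika, demejto, haope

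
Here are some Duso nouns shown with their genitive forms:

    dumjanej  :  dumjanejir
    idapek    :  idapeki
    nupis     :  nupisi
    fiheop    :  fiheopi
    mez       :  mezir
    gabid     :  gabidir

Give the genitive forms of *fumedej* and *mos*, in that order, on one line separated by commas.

The suffix is conditioned by the final consonant: -i when the stem ends in a voiceless consonant (*idapek*, *nupis*, *fiheop*); -ir when the stem ends in a voiced consonant (*dumjanej*, *mez*, *gabid*).
*fumedej* — final consonant /j/ (voiced) → -ir → *fumedejir*.
Since the final consonant of *mos* is /s/ (voiceless), it takes -i, giving *mosi*.

fumedejir, mosi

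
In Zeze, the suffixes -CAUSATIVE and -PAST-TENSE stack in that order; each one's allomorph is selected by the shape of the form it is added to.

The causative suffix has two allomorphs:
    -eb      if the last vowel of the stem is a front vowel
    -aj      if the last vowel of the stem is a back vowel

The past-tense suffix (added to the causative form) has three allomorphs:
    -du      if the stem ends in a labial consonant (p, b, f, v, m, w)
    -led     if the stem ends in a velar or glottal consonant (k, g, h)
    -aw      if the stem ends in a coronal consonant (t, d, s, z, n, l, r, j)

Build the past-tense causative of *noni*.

Since the last vowel of *noni* is /i/ (a front vowel), it takes -eb, giving *nonieb*.
The final consonant of the causative form *nonieb* is /b/, which is labial, so the past-tense suffix is -du, giving *noniebdu*.

noniebdu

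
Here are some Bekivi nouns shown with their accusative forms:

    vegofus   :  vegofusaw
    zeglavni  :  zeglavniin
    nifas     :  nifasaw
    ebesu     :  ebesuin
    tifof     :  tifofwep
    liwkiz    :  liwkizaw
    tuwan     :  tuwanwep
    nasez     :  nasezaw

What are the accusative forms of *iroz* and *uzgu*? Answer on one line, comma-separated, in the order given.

irozaw, uzguin

The suffix is conditioned by the final sound: -aw when the stem ends in a sibilant (*vegofus*, *nifas*, *liwkiz*, *nasez*); -wep when the stem ends in a non-sibilant consonant (*tifof*, *tuwan*); -in when the stem ends in a vowel (*zeglavni*, *ebesu*).
The final sound of *iroz* is /z/, which is a sibilant, so the suffix is -aw, giving *irozaw*.
*uzgu*: final sound = /u/, a vowel → -in → *uzguin*.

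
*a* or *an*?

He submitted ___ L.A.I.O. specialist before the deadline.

an

The indefinite article is chosen by the initial *sound* of the following word, not its spelling.
The initialism *L.A.I.O.* is read letter by letter; the first letter, L, is pronounced /ɛl/, which begins with a vowel sound.
So the article is *an*: He submitted an L.A.I.O. specialist before the deadline.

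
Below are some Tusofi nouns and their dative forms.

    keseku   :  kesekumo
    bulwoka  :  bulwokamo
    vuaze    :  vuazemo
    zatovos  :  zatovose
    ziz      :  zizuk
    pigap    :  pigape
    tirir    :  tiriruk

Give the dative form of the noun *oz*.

ozuk

The alternation tracks the final sound of the stem — -e when the stem ends in a voiceless consonant (*zatovos*, *pigap*); -uk when the stem ends in a voiced consonant (*ziz*, *tirir*); -mo when the stem ends in a vowel (*keseku*, *bulwoka*, *vuaze*).
*oz*: final sound = /z/, a voiced consonant → -uk → *ozuk*.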